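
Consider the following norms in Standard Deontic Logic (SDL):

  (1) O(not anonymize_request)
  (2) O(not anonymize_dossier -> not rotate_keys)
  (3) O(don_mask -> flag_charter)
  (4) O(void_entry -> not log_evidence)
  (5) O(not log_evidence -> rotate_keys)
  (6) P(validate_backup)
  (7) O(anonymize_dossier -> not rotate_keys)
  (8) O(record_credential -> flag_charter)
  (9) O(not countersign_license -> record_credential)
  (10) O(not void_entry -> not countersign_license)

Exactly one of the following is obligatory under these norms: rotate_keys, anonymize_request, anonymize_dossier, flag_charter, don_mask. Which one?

flag_charter

Premises 2 and 7 cover both cases: O(not anonymize_dossier -> not rotate_keys) and O(anonymize_dossier -> not rotate_keys). Since not anonymize_dossier ∨ anonymize_dossier is a tautology, O(not rotate_keys) follows.
Premise 5 is O(not log_evidence -> rotate_keys); contrapositively O(not rotate_keys -> log_evidence). Since O(not rotate_keys) holds, K gives O(log_evidence).
Premise 4 is O(void_entry -> not log_evidence); contrapositively O(log_evidence -> not void_entry). Since O(log_evidence) holds, K gives O(not void_entry).
With premise 10, O(not void_entry -> not countersign_license), the K-axiom yields O(not countersign_license).
Applying K to premise 9 (O(not countersign_license -> record_credential)) and O(not countersign_license) yields O(record_credential).
From O(record_credential) and premise 8, O(record_credential -> flag_charter), we obtain O(flag_charter).
So O(flag_charter) holds — flag_charter is obligatory. None of the other listed options is made obligatory by any chain of premises.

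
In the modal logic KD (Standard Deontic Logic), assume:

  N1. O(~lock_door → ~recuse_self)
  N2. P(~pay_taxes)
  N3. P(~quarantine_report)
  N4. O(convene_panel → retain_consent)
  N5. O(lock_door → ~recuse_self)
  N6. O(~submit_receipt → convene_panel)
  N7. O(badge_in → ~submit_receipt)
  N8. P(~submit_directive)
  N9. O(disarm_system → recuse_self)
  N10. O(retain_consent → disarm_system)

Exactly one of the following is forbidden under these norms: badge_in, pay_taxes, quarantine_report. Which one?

badge_in

Premises 1 and 5 cover both cases: O(~lock_door → ~recuse_self) and O(lock_door → ~recuse_self). Since ~lock_door ∨ lock_door is a tautology, O(~recuse_self) follows.
The contrapositive of premise 9 (O(disarm_system → recuse_self)) is O(~recuse_self → ~disarm_system), and O(~recuse_self) is already established, so O(~disarm_system).
Premise 10 is O(retain_consent → disarm_system); contrapositively O(~disarm_system → ~retain_consent). Since O(~disarm_system) holds, K gives O(~retain_consent).
The contrapositive of premise 4 (O(convene_panel → retain_consent)) is O(~retain_consent → ~convene_panel), and O(~retain_consent) is already established, so O(~convene_panel).
Premise 6, O(~submit_receipt → convene_panel), contraposes to O(~convene_panel → submit_receipt); with O(~convene_panel) we get O(submit_receipt).
Premise 7 is O(badge_in → ~submit_receipt); contrapositively O(submit_receipt → ~badge_in). Since O(submit_receipt) holds, K gives O(~badge_in).
So O(~badge_in) holds, i.e. badge_in is forbidden. None of the other listed options is forbidden under the premises.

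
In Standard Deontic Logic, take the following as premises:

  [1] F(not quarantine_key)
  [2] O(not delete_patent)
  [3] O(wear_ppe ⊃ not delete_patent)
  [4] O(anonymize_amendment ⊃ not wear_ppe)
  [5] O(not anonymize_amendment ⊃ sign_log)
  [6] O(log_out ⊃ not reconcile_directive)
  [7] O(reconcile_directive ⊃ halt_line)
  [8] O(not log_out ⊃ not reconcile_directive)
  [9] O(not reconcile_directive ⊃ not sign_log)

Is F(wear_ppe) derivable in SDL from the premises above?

Yes

Premises 6 and 8 cover both cases: O(log_out ⊃ not reconcile_directive) and O(not log_out ⊃ not reconcile_directive). Since log_out ∨ not log_out is a tautology, O(not reconcile_directive) follows.
Premise 9 is O(not reconcile_directive ⊃ not sign_log); since O(not reconcile_directive), deontic closure gives O(not sign_log).
Premise 5 is O(not anonymize_amendment ⊃ sign_log); contrapositively O(not sign_log ⊃ anonymize_amendment). Since O(not sign_log) holds, K gives O(anonymize_amendment).
Premise 4 is O(anonymize_amendment ⊃ not wear_ppe); since O(anonymize_amendment), deontic closure gives O(not wear_ppe).
Premises 1, 2, 3, 7 do not contribute to this derivation.
So O(not wear_ppe) holds, i.e. F(wear_ppe). The claim follows.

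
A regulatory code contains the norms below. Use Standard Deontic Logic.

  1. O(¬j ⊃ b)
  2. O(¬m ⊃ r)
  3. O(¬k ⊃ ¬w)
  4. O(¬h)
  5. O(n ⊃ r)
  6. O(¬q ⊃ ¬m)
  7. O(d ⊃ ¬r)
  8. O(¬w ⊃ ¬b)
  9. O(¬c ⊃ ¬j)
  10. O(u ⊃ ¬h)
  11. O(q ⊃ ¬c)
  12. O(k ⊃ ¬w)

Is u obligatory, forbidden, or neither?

Neither

Premise 10 is O(u ⊃ ¬h); even if O(¬h) held, inferring O(u) would be affirming the consequent — invalid.
No premise or chain of K-axiom applications forces O(u), and none forces O(¬u). So u is neither obligatory nor forbidden under these norms.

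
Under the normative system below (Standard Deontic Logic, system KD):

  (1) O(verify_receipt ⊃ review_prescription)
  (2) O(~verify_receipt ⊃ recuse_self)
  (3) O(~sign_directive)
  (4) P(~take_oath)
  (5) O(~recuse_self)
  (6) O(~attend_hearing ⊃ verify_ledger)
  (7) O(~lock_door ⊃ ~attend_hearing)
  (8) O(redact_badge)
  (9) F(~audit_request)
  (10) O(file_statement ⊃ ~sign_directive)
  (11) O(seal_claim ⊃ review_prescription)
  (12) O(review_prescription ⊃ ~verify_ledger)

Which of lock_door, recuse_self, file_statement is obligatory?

lock_door

From premise 5 we have O(~recuse_self).
The contrapositive of premise 2 (O(~verify_receipt ⊃ recuse_self)) is O(~recuse_self ⊃ verify_receipt), and O(~recuse_self) is already established, so O(verify_receipt).
Premise 1 is O(verify_receipt ⊃ review_prescription); since O(verify_receipt), deontic closure gives O(review_prescription).
From O(review_prescription) and premise 12, O(review_prescription ⊃ ~verify_ledger), we obtain O(~verify_ledger).
The contrapositive of premise 6 (O(~attend_hearing ⊃ verify_ledger)) is O(~verify_ledger ⊃ attend_hearing), and O(~verify_ledger) is already established, so O(attend_hearing).
The contrapositive of premise 7 (O(~lock_door ⊃ ~attend_hearing)) is O(attend_hearing ⊃ lock_door), and O(attend_hearing) is already established, so O(lock_door).
So O(lock_door) holds — lock_door is obligatory. None of the other listed options is made obligatory by any chain of premises.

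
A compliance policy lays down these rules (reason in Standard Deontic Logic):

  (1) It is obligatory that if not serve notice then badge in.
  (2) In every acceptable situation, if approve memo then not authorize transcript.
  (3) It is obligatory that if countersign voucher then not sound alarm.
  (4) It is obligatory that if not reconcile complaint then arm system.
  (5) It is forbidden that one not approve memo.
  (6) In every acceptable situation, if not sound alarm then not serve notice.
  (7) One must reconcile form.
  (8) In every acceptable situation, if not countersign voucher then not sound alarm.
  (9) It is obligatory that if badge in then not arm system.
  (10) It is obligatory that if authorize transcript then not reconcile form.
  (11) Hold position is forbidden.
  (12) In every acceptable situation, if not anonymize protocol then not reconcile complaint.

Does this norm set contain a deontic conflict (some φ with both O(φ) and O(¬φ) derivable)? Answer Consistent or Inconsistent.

Premise 10 is O(authorize_transcript → ¬reconcile_form), but O(authorize_transcript) is not derivable from the premises, so it does not yield O(¬reconcile_form).
So O(¬reconcile_form) is not derivable, and the apparent clash with O(reconcile_form) does not arise.
A world satisfying every obligation exists (e.g. anonymize_protocol=true, approve_memo=true, arm_system=false, authorize_transcript=false, badge_in=true, countersign_voucher=false, hold_position=false, reconcile_complaint=true, reconcile_form=true, serve_notice=false, sound_alarm=false); no atom is both obligatory and forbidden, so the set is consistent.

Consistent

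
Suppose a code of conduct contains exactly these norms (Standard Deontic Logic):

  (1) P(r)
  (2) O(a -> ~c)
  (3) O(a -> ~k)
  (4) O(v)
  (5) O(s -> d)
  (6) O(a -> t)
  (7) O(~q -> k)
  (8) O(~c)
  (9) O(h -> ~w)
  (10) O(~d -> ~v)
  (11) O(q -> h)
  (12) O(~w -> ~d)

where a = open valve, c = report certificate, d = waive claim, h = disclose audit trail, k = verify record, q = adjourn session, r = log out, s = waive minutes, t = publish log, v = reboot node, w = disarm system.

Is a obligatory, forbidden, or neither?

Premise 4 gives O(v).
Premise 10 is O(~d -> ~v); contrapositively O(v -> d). Since O(v) holds, K gives O(d).
Premise 12 is O(~w -> ~d); contrapositively O(d -> w). Since O(d) holds, K gives O(w).
Premise 9 is O(h -> ~w); contrapositively O(w -> ~h). Since O(w) holds, K gives O(~h).
The contrapositive of premise 11 (O(q -> h)) is O(~h -> ~q), and O(~h) is already established, so O(~q).
Premise 7 is O(~q -> k); since O(~q), deontic closure gives O(k).
Premise 3 is O(a -> ~k); contrapositively O(k -> ~a). Since O(k) holds, K gives O(~a).
Premises 1, 2, 5, 6, 8 do not contribute to this derivation.
Thus O(~a), which is F(a): a is forbidden.

Forbidden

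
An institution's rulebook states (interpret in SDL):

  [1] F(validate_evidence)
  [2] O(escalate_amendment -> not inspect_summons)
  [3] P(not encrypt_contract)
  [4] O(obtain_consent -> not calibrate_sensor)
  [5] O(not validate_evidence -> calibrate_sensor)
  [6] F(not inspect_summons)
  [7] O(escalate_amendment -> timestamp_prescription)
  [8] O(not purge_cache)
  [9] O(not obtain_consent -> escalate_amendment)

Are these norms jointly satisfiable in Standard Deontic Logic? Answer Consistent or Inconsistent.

Inconsistent

Premise 6 is F(not inspect_summons), i.e. O(inspect_summons).
The contrapositive of premise 2 (O(escalate_amendment -> not inspect_summons)) is O(inspect_summons -> not escalate_amendment), and O(inspect_summons) is already established, so O(not escalate_amendment).
Premise 9 is O(not obtain_consent -> escalate_amendment); contrapositively O(not escalate_amendment -> obtain_consent). Since O(not escalate_amendment) holds, K gives O(obtain_consent).
Premise 4 is O(obtain_consent -> not calibrate_sensor); since O(obtain_consent), deontic closure gives O(not calibrate_sensor).
Premise 5, O(not validate_evidence -> calibrate_sensor), contraposes to O(not calibrate_sensor -> validate_evidence); with O(not calibrate_sensor) we get O(validate_evidence).
But premise 1, F(validate_evidence), means O(not validate_evidence).
We now have both O(validate_evidence) and O(not validate_evidence) — validate_evidence is simultaneously obligatory and forbidden, violating the D-axiom.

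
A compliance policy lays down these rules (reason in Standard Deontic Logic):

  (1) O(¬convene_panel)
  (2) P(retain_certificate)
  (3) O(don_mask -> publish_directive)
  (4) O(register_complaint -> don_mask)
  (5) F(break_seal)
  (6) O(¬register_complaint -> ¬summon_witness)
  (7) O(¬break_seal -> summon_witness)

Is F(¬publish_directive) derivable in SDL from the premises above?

Premise 5 is F(break_seal), i.e. O(¬break_seal).
From O(¬break_seal) and premise 7, O(¬break_seal -> summon_witness), we obtain O(summon_witness).
Premise 6 is O(¬register_complaint -> ¬summon_witness); contrapositively O(summon_witness -> register_complaint). Since O(summon_witness) holds, K gives O(register_complaint).
Premise 4 is O(register_complaint -> don_mask); since O(register_complaint), deontic closure gives O(don_mask).
With premise 3, O(don_mask -> publish_directive), the K-axiom yields O(publish_directive).
Premises 1, 2 do not contribute to this derivation.
So O(publish_directive) holds, i.e. F(¬publish_directive). The claim follows.

Yes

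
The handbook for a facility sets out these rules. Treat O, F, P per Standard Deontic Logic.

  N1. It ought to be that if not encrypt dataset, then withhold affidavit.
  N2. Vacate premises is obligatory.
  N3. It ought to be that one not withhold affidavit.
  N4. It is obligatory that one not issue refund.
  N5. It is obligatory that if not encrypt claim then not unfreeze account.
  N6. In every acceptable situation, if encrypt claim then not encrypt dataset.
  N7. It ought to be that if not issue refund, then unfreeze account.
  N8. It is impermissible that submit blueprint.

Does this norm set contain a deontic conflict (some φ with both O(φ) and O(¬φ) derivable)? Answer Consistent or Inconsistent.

Inconsistent

From premise 3 we have O(¬withhold_affidavit).
Premise 1, O(¬encrypt_dataset → withhold_affidavit), contraposes to O(¬withhold_affidavit → encrypt_dataset); with O(¬withhold_affidavit) we get O(encrypt_dataset).
The contrapositive of premise 6 (O(encrypt_claim → ¬encrypt_dataset)) is O(encrypt_dataset → ¬encrypt_claim), and O(encrypt_dataset) is already established, so O(¬encrypt_claim).
From O(¬encrypt_claim) and premise 5, O(¬encrypt_claim → ¬unfreeze_account), we obtain O(¬unfreeze_account).
The contrapositive of premise 7 (O(¬issue_refund → unfreeze_account)) is O(¬unfreeze_account → issue_refund), and O(¬unfreeze_account) is already established, so O(issue_refund).
However, premise 4 gives O(¬issue_refund).
We now have both O(issue_refund) and O(¬issue_refund) — issue_refund is simultaneously obligatory and forbidden, violating the D-axiom.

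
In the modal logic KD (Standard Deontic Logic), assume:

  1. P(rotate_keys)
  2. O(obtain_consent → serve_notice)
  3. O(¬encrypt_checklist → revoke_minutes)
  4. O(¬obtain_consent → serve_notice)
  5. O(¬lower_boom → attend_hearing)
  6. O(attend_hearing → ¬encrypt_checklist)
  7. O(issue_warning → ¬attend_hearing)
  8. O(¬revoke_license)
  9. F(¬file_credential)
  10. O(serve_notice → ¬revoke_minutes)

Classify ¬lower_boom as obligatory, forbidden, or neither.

Forbidden

By case analysis on obtain_consent: premise 2 gives O(obtain_consent → serve_notice) and premise 4 gives O(¬obtain_consent → serve_notice), so O(serve_notice) either way.
Premise 10 is O(serve_notice → ¬revoke_minutes); since O(serve_notice), deontic closure gives O(¬revoke_minutes).
The contrapositive of premise 3 (O(¬encrypt_checklist → revoke_minutes)) is O(¬revoke_minutes → encrypt_checklist), and O(¬revoke_minutes) is already established, so O(encrypt_checklist).
Premise 6 is O(attend_hearing → ¬encrypt_checklist); contrapositively O(encrypt_checklist → ¬attend_hearing). Since O(encrypt_checklist) holds, K gives O(¬attend_hearing).
The contrapositive of premise 5 (O(¬lower_boom → attend_hearing)) is O(¬attend_hearing → lower_boom), and O(¬attend_hearing) is already established, so O(lower_boom).
Premises 1, 7, 8, 9 do not contribute to this derivation.
Thus O(lower_boom), which is F(¬lower_boom): ¬lower_boom is forbidden.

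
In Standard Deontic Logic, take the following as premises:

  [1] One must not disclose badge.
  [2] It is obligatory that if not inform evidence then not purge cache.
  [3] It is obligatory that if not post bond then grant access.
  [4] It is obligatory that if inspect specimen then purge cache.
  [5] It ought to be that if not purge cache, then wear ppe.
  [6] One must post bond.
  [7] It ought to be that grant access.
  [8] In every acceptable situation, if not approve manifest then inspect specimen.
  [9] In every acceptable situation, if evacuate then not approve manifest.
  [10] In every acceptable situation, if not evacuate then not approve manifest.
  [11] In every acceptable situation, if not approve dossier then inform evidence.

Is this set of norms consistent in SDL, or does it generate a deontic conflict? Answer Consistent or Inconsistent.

Premise 3 is O(¬post_bond → grant_access); even if O(grant_access) held, inferring O(¬post_bond) would be affirming the consequent — invalid.
So O(¬post_bond) is not derivable, and the apparent clash with O(post_bond) does not arise.
A world satisfying every obligation exists (e.g. approve_dossier=false, approve_manifest=false, disclose_badge=false, evacuate=false, grant_access=true, inform_evidence=true, inspect_specimen=true, post_bond=true, purge_cache=true, wear_ppe=false); no atom is both obligatory and forbidden, so the set is consistent.

Consistent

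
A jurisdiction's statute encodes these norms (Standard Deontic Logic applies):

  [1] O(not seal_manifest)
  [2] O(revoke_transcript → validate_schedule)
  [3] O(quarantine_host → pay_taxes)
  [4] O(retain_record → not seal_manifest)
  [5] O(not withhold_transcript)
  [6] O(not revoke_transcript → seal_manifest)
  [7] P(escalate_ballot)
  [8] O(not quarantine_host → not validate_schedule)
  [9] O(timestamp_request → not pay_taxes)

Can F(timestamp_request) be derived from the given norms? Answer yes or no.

Premise 1 states O(not seal_manifest) outright.
Premise 6 is O(not revoke_transcript → seal_manifest); contrapositively O(not seal_manifest → revoke_transcript). Since O(not seal_manifest) holds, K gives O(revoke_transcript).
Applying K to premise 2 (O(revoke_transcript → validate_schedule)) and O(revoke_transcript) yields O(validate_schedule).
Premise 8 is O(not quarantine_host → not validate_schedule); contrapositively O(validate_schedule → quarantine_host). Since O(validate_schedule) holds, K gives O(quarantine_host).
Premise 3 is O(quarantine_host → pay_taxes); since O(quarantine_host), deontic closure gives O(pay_taxes).
Premise 9, O(timestamp_request → not pay_taxes), contraposes to O(pay_taxes → not timestamp_request); with O(pay_taxes) we get O(not timestamp_request).
Premises 4, 5, 7 do not contribute to this derivation.
So O(not timestamp_request) holds, i.e. F(timestamp_request). The claim follows.

Yes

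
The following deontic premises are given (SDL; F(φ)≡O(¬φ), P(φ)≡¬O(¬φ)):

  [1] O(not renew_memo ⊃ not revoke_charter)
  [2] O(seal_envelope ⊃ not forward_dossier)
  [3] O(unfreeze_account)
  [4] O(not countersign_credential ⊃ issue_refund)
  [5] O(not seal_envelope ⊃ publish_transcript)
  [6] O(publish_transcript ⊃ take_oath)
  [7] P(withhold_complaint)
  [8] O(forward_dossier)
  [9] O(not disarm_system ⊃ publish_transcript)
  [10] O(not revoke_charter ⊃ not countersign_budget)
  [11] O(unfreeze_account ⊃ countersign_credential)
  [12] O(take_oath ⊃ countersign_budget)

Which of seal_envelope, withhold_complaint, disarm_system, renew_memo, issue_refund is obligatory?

Premise 8 states O(forward_dossier) outright.
Premise 2 is O(seal_envelope ⊃ not forward_dossier); contrapositively O(forward_dossier ⊃ not seal_envelope). Since O(forward_dossier) holds, K gives O(not seal_envelope).
With premise 5, O(not seal_envelope ⊃ publish_transcript), the K-axiom yields O(publish_transcript).
Premise 6 is O(publish_transcript ⊃ take_oath); since O(publish_transcript), deontic closure gives O(take_oath).
Applying K to premise 12 (O(take_oath ⊃ countersign_budget)) and O(take_oath) yields O(countersign_budget).
Premise 10, O(not revoke_charter ⊃ not countersign_budget), contraposes to O(countersign_budget ⊃ revoke_charter); with O(countersign_budget) we get O(revoke_charter).
Premise 1 is O(not renew_memo ⊃ not revoke_charter); contrapositively O(revoke_charter ⊃ renew_memo). Since O(revoke_charter) holds, K gives O(renew_memo).
So O(renew_memo) holds — renew_memo is obligatory. None of the other listed options is made obligatory by any chain of premises.

renew_memo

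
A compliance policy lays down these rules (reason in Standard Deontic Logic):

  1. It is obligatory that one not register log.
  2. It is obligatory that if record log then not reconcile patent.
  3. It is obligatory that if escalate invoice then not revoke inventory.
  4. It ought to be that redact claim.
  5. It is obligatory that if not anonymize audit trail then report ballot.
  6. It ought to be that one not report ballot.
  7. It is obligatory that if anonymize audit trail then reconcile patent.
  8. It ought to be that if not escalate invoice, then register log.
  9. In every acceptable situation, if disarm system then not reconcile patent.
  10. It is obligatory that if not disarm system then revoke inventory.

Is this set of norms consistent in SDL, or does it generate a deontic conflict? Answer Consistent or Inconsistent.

Inconsistent

Premise 1 states O(¬register_log) outright.
Premise 8, O(¬escalate_invoice → register_log), contraposes to O(¬register_log → escalate_invoice); with O(¬register_log) we get O(escalate_invoice).
Applying K to premise 3 (O(escalate_invoice → ¬revoke_inventory)) and O(escalate_invoice) yields O(¬revoke_inventory).
Premise 10, O(¬disarm_system → revoke_inventory), contraposes to O(¬revoke_inventory → disarm_system); with O(¬revoke_inventory) we get O(disarm_system).
Premise 9 is O(disarm_system → ¬reconcile_patent); since O(disarm_system), deontic closure gives O(¬reconcile_patent).
The contrapositive of premise 7 (O(anonymize_audit_trail → reconcile_patent)) is O(¬reconcile_patent → ¬anonymize_audit_trail), and O(¬reconcile_patent) is already established, so O(¬anonymize_audit_trail).
Applying K to premise 5 (O(¬anonymize_audit_trail → report_ballot)) and O(¬anonymize_audit_trail) yields O(report_ballot).
However, premise 6 gives O(¬report_ballot).
We now have both O(report_ballot) and O(¬report_ballot) — report_ballot is simultaneously obligatory and forbidden, violating the D-axiom.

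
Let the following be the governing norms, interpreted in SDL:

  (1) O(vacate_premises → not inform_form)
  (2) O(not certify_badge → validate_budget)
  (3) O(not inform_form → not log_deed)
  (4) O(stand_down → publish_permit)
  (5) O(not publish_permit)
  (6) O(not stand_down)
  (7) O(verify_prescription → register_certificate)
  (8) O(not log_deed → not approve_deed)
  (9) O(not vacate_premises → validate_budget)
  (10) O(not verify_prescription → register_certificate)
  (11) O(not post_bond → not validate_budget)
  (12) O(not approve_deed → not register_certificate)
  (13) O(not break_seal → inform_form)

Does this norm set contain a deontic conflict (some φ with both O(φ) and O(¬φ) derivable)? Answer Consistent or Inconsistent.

Consistent

Premise 4 is O(stand_down → publish_permit), but O(stand_down) is not derivable from the premises, so it does not yield O(publish_permit).
So O(publish_permit) is not derivable, and the apparent clash with O(not publish_permit) does not arise.
A world satisfying every obligation exists (e.g. approve_deed=true, break_seal=false, certify_badge=false, inform_form=true, log_deed=true, post_bond=true, publish_permit=false, register_certificate=true, stand_down=false, vacate_premises=false, validate_budget=true, verify_prescription=false); no atom is both obligatory and forbidden, so the set is consistent.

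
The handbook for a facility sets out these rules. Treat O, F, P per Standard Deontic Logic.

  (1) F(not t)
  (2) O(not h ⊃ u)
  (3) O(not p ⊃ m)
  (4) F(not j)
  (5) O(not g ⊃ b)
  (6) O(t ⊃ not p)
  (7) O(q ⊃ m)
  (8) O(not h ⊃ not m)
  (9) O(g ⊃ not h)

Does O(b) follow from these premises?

Premise 1, F(not t), is equivalent to O(t).
With premise 6, O(t ⊃ not p), the K-axiom yields O(not p).
From O(not p) and premise 3, O(not p ⊃ m), we obtain O(m).
Premise 8, O(not h ⊃ not m), contraposes to O(m ⊃ h); with O(m) we get O(h).
Premise 9, O(g ⊃ not h), contraposes to O(h ⊃ not g); with O(h) we get O(not g).
Premise 5 is O(not g ⊃ b); since O(not g), deontic closure gives O(b).
Premises 2, 4, 7 do not contribute to this derivation.
So O(b) follows.

Yes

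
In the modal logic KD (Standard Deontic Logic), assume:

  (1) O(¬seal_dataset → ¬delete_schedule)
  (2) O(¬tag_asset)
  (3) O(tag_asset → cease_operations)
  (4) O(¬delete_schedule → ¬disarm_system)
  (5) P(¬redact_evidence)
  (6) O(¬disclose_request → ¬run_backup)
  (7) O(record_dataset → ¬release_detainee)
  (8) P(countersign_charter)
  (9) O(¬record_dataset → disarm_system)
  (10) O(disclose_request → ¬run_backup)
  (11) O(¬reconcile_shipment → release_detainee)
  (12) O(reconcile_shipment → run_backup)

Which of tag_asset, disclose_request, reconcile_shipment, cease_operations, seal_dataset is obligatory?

By case analysis on ¬disclose_request: premise 6 gives O(¬disclose_request → ¬run_backup) and premise 10 gives O(disclose_request → ¬run_backup), so O(¬run_backup) either way.
The contrapositive of premise 12 (O(reconcile_shipment → run_backup)) is O(¬run_backup → ¬reconcile_shipment), and O(¬run_backup) is already established, so O(¬reconcile_shipment).
Premise 11 is O(¬reconcile_shipment → release_detainee); since O(¬reconcile_shipment), deontic closure gives O(release_detainee).
Premise 7 is O(record_dataset → ¬release_detainee); contrapositively O(release_detainee → ¬record_dataset). Since O(release_detainee) holds, K gives O(¬record_dataset).
Premise 9 is O(¬record_dataset → disarm_system); since O(¬record_dataset), deontic closure gives O(disarm_system).
Premise 4 is O(¬delete_schedule → ¬disarm_system); contrapositively O(disarm_system → delete_schedule). Since O(disarm_system) holds, K gives O(delete_schedule).
Premise 1, O(¬seal_dataset → ¬delete_schedule), contraposes to O(delete_schedule → seal_dataset); with O(delete_schedule) we get O(seal_dataset).
So O(seal_dataset) holds — seal_dataset is obligatory. None of the other listed options is made obligatory by any chain of premises.

seal_dataset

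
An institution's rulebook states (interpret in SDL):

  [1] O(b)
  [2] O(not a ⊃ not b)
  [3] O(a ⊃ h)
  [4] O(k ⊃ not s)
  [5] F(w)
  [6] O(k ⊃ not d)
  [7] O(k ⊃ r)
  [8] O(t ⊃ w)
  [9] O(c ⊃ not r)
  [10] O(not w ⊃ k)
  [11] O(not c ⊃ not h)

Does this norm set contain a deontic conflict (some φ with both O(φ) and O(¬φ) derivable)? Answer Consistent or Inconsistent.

Premise 1 gives O(b).
Premise 2 is O(not a ⊃ not b); contrapositively O(b ⊃ a). Since O(b) holds, K gives O(a).
Premise 3 is O(a ⊃ h); since O(a), deontic closure gives O(h).
The contrapositive of premise 11 (O(not c ⊃ not h)) is O(h ⊃ c), and O(h) is already established, so O(c).
With premise 9, O(c ⊃ not r), the K-axiom yields O(not r).
Premise 7, O(k ⊃ r), contraposes to O(not r ⊃ not k); with O(not r) we get O(not k).
Premise 10 is O(not w ⊃ k); contrapositively O(not k ⊃ w). Since O(not k) holds, K gives O(w).
But premise 5, F(w), means O(not w).
We now have both O(w) and O(not w) — w is simultaneously obligatory and forbidden, violating the D-axiom.

Inconsistent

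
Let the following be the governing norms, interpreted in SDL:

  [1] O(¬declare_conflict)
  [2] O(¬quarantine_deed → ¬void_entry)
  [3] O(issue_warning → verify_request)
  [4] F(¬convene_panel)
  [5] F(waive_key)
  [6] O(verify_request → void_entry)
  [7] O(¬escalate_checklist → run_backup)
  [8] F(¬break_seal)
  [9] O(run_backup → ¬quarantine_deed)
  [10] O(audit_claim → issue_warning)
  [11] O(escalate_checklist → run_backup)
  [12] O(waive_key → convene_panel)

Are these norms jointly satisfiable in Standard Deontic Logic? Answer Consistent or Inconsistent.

Consistent

Premise 12 is O(waive_key → convene_panel); even if O(convene_panel) held, inferring O(waive_key) would be affirming the consequent — invalid.
So O(waive_key) is not derivable, and the apparent clash with O(¬waive_key) does not arise.
A world satisfying every obligation exists (e.g. audit_claim=false, break_seal=true, convene_panel=true, declare_conflict=false, escalate_checklist=false, issue_warning=false, quarantine_deed=false, run_backup=true, verify_request=false, void_entry=false, waive_key=false); no atom is both obligatory and forbidden, so the set is consistent.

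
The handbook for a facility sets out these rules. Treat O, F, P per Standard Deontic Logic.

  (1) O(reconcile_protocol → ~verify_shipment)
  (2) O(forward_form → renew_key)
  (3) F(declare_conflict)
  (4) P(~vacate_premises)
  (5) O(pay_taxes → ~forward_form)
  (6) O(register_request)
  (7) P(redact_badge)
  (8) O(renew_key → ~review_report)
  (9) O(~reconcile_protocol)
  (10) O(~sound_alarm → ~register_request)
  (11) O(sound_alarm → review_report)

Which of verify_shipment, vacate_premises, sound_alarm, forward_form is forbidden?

forward_form

Premise 6 gives O(register_request).
Premise 10, O(~sound_alarm → ~register_request), contraposes to O(register_request → sound_alarm); with O(register_request) we get O(sound_alarm).
From O(sound_alarm) and premise 11, O(sound_alarm → review_report), we obtain O(review_report).
The contrapositive of premise 8 (O(renew_key → ~review_report)) is O(review_report → ~renew_key), and O(review_report) is already established, so O(~renew_key).
The contrapositive of premise 2 (O(forward_form → renew_key)) is O(~renew_key → ~forward_form), and O(~renew_key) is already established, so O(~forward_form).
So O(~forward_form) holds, i.e. forward_form is forbidden. None of the other listed options is forbidden under the premises.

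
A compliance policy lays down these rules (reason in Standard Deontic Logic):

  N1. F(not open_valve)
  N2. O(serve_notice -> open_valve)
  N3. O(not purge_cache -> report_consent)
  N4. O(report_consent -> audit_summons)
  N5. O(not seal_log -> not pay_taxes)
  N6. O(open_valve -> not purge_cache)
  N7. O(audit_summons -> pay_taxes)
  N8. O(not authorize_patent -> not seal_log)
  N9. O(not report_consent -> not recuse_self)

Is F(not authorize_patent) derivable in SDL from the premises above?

Yes

Premise 1 is F(not open_valve), i.e. O(open_valve).
With premise 6, O(open_valve -> not purge_cache), the K-axiom yields O(not purge_cache).
With premise 3, O(not purge_cache -> report_consent), the K-axiom yields O(report_consent).
From O(report_consent) and premise 4, O(report_consent -> audit_summons), we obtain O(audit_summons).
Premise 7 is O(audit_summons -> pay_taxes); since O(audit_summons), deontic closure gives O(pay_taxes).
Premise 5, O(not seal_log -> not pay_taxes), contraposes to O(pay_taxes -> seal_log); with O(pay_taxes) we get O(seal_log).
Premise 8, O(not authorize_patent -> not seal_log), contraposes to O(seal_log -> authorize_patent); with O(seal_log) we get O(authorize_patent).
Premises 2, 9 do not contribute to this derivation.
So O(authorize_patent) holds, i.e. F(not authorize_patent). The claim follows.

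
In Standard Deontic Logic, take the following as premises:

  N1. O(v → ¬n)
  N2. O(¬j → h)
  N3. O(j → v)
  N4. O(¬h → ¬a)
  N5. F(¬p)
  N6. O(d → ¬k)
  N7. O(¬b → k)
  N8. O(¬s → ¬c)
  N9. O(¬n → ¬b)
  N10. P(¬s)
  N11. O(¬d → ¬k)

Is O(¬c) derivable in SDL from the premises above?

Premise 8 is O(¬s → ¬c), but O(¬s) is not derivable from the premises (the permission P(¬s) asserts only ¬O(s), not O(¬s)), so it does not yield O(¬c).
No other premise forces O(¬c). An ideal world satisfying every premise can still have ¬c false, so O(¬c) is not derivable.

No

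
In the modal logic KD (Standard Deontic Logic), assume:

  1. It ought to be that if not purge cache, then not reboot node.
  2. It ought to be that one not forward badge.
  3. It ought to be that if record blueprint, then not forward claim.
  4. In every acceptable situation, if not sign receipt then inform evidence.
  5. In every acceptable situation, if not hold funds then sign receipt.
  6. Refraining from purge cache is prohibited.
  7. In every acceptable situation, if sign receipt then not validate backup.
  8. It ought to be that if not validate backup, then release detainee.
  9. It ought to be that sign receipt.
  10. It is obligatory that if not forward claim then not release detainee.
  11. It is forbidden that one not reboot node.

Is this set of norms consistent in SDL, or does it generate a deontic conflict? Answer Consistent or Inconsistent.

Consistent

Premise 1 is O(¬purge_cache → ¬reboot_node), but O(¬purge_cache) is not derivable from the premises, so it does not yield O(¬reboot_node).
So O(¬reboot_node) is not derivable, and the apparent clash with O(reboot_node) does not arise.
A world satisfying every obligation exists (e.g. forward_badge=false, forward_claim=true, hold_funds=false, inform_evidence=false, purge_cache=true, reboot_node=true, record_blueprint=false, release_detainee=true, sign_receipt=true, validate_backup=false); no atom is both obligatory and forbidden, so the set is consistent.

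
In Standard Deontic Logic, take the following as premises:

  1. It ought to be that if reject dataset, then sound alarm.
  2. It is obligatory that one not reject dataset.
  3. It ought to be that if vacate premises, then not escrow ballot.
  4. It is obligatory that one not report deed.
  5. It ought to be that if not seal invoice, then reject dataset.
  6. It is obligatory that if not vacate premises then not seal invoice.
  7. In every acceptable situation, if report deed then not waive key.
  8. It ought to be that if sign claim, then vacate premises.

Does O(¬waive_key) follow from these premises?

Premise 7 is O(report_deed → ¬waive_key), but O(report_deed) is not derivable from the premises, so it does not yield O(¬waive_key).
No other premise forces O(¬waive_key). An ideal world satisfying every premise can still have ¬waive_key false, so O(¬waive_key) is not derivable.

No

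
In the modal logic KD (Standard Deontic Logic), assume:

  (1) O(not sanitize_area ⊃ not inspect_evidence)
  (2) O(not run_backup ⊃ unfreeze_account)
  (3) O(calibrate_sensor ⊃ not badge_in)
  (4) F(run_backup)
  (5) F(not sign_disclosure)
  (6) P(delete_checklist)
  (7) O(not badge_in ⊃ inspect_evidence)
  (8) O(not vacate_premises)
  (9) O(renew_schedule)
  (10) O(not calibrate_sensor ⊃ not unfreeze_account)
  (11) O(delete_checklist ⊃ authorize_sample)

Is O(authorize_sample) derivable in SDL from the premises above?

Premise 11 is O(delete_checklist ⊃ authorize_sample), but O(delete_checklist) is not derivable from the premises (the permission P(delete_checklist) asserts only not O(not delete_checklist), not O(delete_checklist)), so it does not yield O(authorize_sample).
No other premise forces O(authorize_sample). An ideal world satisfying every premise can still have authorize_sample false, so O(authorize_sample) is not derivable.

No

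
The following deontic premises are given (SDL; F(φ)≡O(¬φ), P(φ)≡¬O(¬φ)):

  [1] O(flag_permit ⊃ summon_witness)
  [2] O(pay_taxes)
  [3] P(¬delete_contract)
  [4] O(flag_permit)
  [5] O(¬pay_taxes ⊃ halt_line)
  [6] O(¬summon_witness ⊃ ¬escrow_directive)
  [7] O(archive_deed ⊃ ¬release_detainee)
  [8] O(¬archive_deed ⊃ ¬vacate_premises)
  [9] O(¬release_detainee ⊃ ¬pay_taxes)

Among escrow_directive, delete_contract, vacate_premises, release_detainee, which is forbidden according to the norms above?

vacate_premises

From premise 2 we have O(pay_taxes).
The contrapositive of premise 9 (O(¬release_detainee ⊃ ¬pay_taxes)) is O(pay_taxes ⊃ release_detainee), and O(pay_taxes) is already established, so O(release_detainee).
The contrapositive of premise 7 (O(archive_deed ⊃ ¬release_detainee)) is O(release_detainee ⊃ ¬archive_deed), and O(release_detainee) is already established, so O(¬archive_deed).
With premise 8, O(¬archive_deed ⊃ ¬vacate_premises), the K-axiom yields O(¬vacate_premises).
So O(¬vacate_premises) holds, i.e. vacate_premises is forbidden. None of the other listed options is forbidden under the premises.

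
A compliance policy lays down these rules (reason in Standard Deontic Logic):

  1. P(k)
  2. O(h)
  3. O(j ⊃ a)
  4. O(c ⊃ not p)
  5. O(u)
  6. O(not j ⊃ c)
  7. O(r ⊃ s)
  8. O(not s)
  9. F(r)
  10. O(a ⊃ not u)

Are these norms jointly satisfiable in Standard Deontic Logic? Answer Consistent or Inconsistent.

Consistent

Premise 7 is O(r ⊃ s), but O(r) is not derivable from the premises, so it does not yield O(s).
So O(s) is not derivable, and the apparent clash with O(not s) does not arise.
A world satisfying every obligation exists (e.g. a=false, c=true, h=true, j=false, k=false, p=false, r=false, s=false, u=true); no atom is both obligatory and forbidden, so the set is consistent.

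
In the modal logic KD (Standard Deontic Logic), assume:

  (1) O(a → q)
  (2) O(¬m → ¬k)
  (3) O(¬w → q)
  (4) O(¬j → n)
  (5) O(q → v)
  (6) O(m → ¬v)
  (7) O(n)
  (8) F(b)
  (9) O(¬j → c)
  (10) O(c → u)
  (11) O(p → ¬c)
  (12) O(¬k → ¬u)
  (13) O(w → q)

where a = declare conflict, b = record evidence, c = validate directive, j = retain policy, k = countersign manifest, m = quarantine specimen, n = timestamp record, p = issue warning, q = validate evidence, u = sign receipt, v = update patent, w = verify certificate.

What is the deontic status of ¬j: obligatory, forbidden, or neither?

By case analysis on ¬w: premise 3 gives O(¬w → q) and premise 13 gives O(w → q), so O(q) either way.
From O(q) and premise 5, O(q → v), we obtain O(v).
The contrapositive of premise 6 (O(m → ¬v)) is O(v → ¬m), and O(v) is already established, so O(¬m).
With premise 2, O(¬m → ¬k), the K-axiom yields O(¬k).
Applying K to premise 12 (O(¬k → ¬u)) and O(¬k) yields O(¬u).
The contrapositive of premise 10 (O(c → u)) is O(¬u → ¬c), and O(¬u) is already established, so O(¬c).
The contrapositive of premise 9 (O(¬j → c)) is O(¬c → j), and O(¬c) is already established, so O(j).
Premises 1, 4, 7, 8, 11 do not contribute to this derivation.
Thus O(j), which is F(¬j): ¬j is forbidden.

Forbidden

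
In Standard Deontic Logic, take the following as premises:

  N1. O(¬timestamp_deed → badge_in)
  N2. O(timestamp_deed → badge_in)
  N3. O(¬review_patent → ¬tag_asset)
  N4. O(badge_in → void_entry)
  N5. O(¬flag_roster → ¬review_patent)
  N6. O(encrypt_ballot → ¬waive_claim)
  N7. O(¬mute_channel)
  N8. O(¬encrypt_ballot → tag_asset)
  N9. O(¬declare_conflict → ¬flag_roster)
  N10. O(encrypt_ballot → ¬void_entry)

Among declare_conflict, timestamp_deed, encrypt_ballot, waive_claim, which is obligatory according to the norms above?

By case analysis on timestamp_deed: premise 2 gives O(timestamp_deed → badge_in) and premise 1 gives O(¬timestamp_deed → badge_in), so O(badge_in) either way.
Applying K to premise 4 (O(badge_in → void_entry)) and O(badge_in) yields O(void_entry).
Premise 10 is O(encrypt_ballot → ¬void_entry); contrapositively O(void_entry → ¬encrypt_ballot). Since O(void_entry) holds, K gives O(¬encrypt_ballot).
Applying K to premise 8 (O(¬encrypt_ballot → tag_asset)) and O(¬encrypt_ballot) yields O(tag_asset).
Premise 3, O(¬review_patent → ¬tag_asset), contraposes to O(tag_asset → review_patent); with O(tag_asset) we get O(review_patent).
The contrapositive of premise 5 (O(¬flag_roster → ¬review_patent)) is O(review_patent → flag_roster), and O(review_patent) is already established, so O(flag_roster).
Premise 9, O(¬declare_conflict → ¬flag_roster), contraposes to O(flag_roster → declare_conflict); with O(flag_roster) we get O(declare_conflict).
So O(declare_conflict) holds — declare_conflict is obligatory. None of the other listed options is made obligatory by any chain of premises.

declare_conflict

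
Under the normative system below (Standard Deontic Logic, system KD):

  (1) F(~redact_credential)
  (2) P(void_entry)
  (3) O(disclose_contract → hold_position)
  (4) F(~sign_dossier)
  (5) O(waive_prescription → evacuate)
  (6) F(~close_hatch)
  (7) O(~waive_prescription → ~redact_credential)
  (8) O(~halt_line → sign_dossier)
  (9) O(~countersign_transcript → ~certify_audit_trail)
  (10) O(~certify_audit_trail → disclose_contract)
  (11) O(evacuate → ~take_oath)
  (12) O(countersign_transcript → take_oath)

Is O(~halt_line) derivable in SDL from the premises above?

Premise 8 is O(~halt_line → sign_dossier); even if O(sign_dossier) held, inferring O(~halt_line) would be affirming the consequent — invalid.
No other premise forces O(~halt_line). An ideal world satisfying every premise can still have ~halt_line false, so O(~halt_line) is not derivable.

No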